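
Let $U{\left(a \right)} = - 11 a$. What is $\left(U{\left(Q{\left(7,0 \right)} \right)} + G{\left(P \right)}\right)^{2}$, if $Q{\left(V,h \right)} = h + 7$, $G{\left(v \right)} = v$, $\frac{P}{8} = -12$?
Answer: $29929$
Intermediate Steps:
$P = -96$ ($P = 8 \left(-12\right) = -96$)
$Q{\left(V,h \right)} = 7 + h$
$\left(U{\left(Q{\left(7,0 \right)} \right)} + G{\left(P \right)}\right)^{2} = \left(- 11 \left(7 + 0\right) - 96\right)^{2} = \left(\left(-11\right) 7 - 96\right)^{2} = \left(-77 - 96\right)^{2} = \left(-173\right)^{2} = 29929$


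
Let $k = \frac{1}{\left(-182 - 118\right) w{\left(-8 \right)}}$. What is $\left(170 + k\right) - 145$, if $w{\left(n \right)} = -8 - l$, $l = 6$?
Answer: $\frac{105001}{4200} \approx 25.0$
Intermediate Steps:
$w{\left(n \right)} = -14$ ($w{\left(n \right)} = -8 - 6 = -14$)
$k = \frac{1}{4200}$ ($k = \frac{1}{\left(-182 - 118\right) \left(-14\right)} = \frac{1}{-300} \left(- \frac{1}{14}\right) = \left(- \frac{1}{300}\right) \left(- \frac{1}{14}\right) = \frac{1}{4200} \approx 0.0002381$)
$\left(170 + k\right) - 145 = \left(170 + \frac{1}{4200}\right) - 145 = \frac{714001}{4200} - 145 = \frac{105001}{4200}$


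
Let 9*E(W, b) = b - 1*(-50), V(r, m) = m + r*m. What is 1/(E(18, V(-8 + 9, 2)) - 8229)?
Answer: -1/8223 ≈ -0.00012161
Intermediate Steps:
V(r, m) = m + m*r
E(W, b) = 50/9 + b/9 (E(W, b) = (b - 1*(-50))/9 = (b + 50)/9 = (50 + b)/9 = 50/9 + b/9)
1/(E(18, V(-8 + 9, 2)) - 8229) = 1/((50/9 + (2*(1 + (-8 + 9)))/9) - 8229) = 1/((50/9 + (2*(1 + 1))/9) - 8229) = 1/((50/9 + (2*2)/9) - 8229) = 1/((50/9 + (⅑)*4) - 8229) = 1/((50/9 + 4/9) - 8229) = 1/(6 - 8229) = 1/(-8223) = -1/8223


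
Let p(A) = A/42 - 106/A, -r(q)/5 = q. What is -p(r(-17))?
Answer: -2773/3570 ≈ -0.77675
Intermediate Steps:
r(q) = -5*q
p(A) = -106/A + A/42 (p(A) = A*(1/42) - 106/A = A/42 - 106/A = -106/A + A/42)
-p(r(-17)) = -(-106/((-5*(-17))) + (-5*(-17))/42) = -(-106/85 + (1/42)*85) = -(-106*1/85 + 85/42) = -(-106/85 + 85/42) = -1*2773/3570 = -2773/3570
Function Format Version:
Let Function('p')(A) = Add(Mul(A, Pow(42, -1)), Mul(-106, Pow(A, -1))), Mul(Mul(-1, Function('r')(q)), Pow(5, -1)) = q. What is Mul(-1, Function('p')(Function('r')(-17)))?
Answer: Rational(-2773, 3570) ≈ -0.77675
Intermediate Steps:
Function('r')(q) = Mul(-5, q)
Function('p')(A) = Add(Mul(-106, Pow(A, -1)), Mul(Rational(1, 42), A)) (Function('p')(A) = Add(Mul(A, Rational(1, 42)), Mul(-106, Pow(A, -1))) = Add(Mul(Rational(1, 42), A), Mul(-106, Pow(A, -1))) = Add(Mul(-106, Pow(A, -1)), Mul(Rational(1, 42), A)))
Mul(-1, Function('p')(Function('r')(-17))) = Mul(-1, Add(Mul(-106, Pow(Mul(-5, -17), -1)), Mul(Rational(1, 42), Mul(-5, -17)))) = Mul(-1, Add(Mul(-106, Pow(85, -1)), Mul(Rational(1, 42), 85))) = Mul(-1, Add(Mul(-106, Rational(1, 85)), Rational(85, 42))) = Mul(-1, Add(Rational(-106, 85), Rational(85, 42))) = Mul(-1, Rational(2773, 3570)) = Rational(-2773, 3570)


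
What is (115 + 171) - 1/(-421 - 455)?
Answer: 250537/876 ≈ 286.00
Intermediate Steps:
(115 + 171) - 1/(-421 - 455) = 286 - 1/(-876) = 286 - 1*(-1/876) = 286 + 1/876 = 250537/876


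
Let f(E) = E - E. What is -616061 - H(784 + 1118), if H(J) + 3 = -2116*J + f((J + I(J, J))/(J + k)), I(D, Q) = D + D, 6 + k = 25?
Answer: 3408574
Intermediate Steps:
k = 19 (k = -6 + 25 = 19)
I(D, Q) = 2*D
f(E) = 0
H(J) = -3 - 2116*J (H(J) = -3 + (-2116*J + 0) = -3 - 2116*J)
-616061 - H(784 + 1118) = -616061 - (-3 - 2116*(784 + 1118)) = -616061 - (-3 - 2116*1902) = -616061 - (-3 - 4024632) = -616061 - 1*(-4024635) = -616061 + 4024635 = 3408574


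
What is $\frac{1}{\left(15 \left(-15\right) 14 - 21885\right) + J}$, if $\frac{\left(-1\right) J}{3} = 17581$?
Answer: $- \frac{1}{77778} \approx -1.2857 \cdot 10^{-5}$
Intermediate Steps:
$J = -52743$ ($J = \left(-3\right) 17581 = -52743$)
$\frac{1}{\left(15 \left(-15\right) 14 - 21885\right) + J} = \frac{1}{\left(15 \left(-15\right) 14 - 21885\right) - 52743} = \frac{1}{\left(\left(-225\right) 14 - 21885\right) - 52743} = \frac{1}{\left(-3150 - 21885\right) - 52743} = \frac{1}{-25035 - 52743} = \frac{1}{-77778} = - \frac{1}{77778}$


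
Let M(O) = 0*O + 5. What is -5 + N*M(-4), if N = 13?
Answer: 60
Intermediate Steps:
M(O) = 5 (M(O) = 0 + 5 = 5)
-5 + N*M(-4) = -5 + 13*5 = -5 + 65 = 60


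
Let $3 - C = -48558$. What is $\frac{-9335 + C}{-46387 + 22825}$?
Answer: $- \frac{1783}{1071} \approx -1.6648$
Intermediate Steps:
$C = 48561$ ($C = 3 - -48558 = 3 + 48558 = 48561$)
$\frac{-9335 + C}{-46387 + 22825} = \frac{-9335 + 48561}{-46387 + 22825} = \frac{39226}{-23562} = 39226 \left(- \frac{1}{23562}\right) = - \frac{1783}{1071}$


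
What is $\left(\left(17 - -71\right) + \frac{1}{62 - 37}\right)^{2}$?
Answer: $\frac{4844401}{625} \approx 7751.0$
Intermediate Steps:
$\left(\left(17 - -71\right) + \frac{1}{62 - 37}\right)^{2} = \left(\left(17 + 71\right) + \frac{1}{25}\right)^{2} = \left(88 + \frac{1}{25}\right)^{2} = \left(\frac{2201}{25}\right)^{2} = \frac{4844401}{625}$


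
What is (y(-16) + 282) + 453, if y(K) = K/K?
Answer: 736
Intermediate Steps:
y(K) = 1
(y(-16) + 282) + 453 = (1 + 282) + 453 = 283 + 453 = 736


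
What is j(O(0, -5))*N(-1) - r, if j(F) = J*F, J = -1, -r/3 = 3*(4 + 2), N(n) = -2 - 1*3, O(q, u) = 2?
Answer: 64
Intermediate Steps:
N(n) = -5 (N(n) = -2 - 3 = -5)
r = -54 (r = -9*(4 + 2) = -9*6 = -3*18 = -54)
j(F) = -F
j(O(0, -5))*N(-1) - r = -1*2*(-5) - 1*(-54) = -2*(-5) + 54 = 10 + 54 = 64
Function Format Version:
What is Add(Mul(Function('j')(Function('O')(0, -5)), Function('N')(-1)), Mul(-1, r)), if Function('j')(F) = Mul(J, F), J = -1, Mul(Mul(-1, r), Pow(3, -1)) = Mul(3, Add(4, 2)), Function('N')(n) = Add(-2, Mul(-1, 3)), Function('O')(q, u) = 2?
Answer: 64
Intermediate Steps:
Function('N')(n) = -5 (Function('N')(n) = Add(-2, -3) = -5)
r = -54 (r = Mul(-3, Mul(3, Add(4, 2))) = Mul(-3, Mul(3, 6)) = Mul(-3, 18) = -54)
Function('j')(F) = Mul(-1, F)
Add(Mul(Function('j')(Function('O')(0, -5)), Function('N')(-1)), Mul(-1, r)) = Add(Mul(Mul(-1, 2), -5), Mul(-1, -54)) = Add(Mul(-2, -5), 54) = Add(10, 54) = 64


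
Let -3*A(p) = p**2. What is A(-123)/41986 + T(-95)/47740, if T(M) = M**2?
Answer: 1973869/28634452 ≈ 0.068933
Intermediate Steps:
A(p) = -p**2/3
A(-123)/41986 + T(-95)/47740 = -1/3*(-123)**2/41986 + (-95)**2/47740 = -1/3*15129*(1/41986) + 9025*(1/47740) = -5043*1/41986 + 1805/9548 = -5043/41986 + 1805/9548 = 1973869/28634452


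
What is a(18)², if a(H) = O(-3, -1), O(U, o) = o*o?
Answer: 1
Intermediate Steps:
O(U, o) = o²
a(H) = 1 (a(H) = (-1)² = 1)
a(18)² = 1² = 1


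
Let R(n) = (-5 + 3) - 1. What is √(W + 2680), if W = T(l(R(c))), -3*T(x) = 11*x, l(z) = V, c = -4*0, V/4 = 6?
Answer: 36*√2 ≈ 50.912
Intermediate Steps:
V = 24 (V = 4*6 = 24)
c = 0
R(n) = -3 (R(n) = -2 - 1 = -3)
l(z) = 24
T(x) = -11*x/3
W = -88 (W = -11/3*24 = -88)
√(W + 2680) = √(-88 + 2680) = √2592 = 36*√2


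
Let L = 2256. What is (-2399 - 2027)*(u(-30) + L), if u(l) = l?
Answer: -9852276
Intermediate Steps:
(-2399 - 2027)*(u(-30) + L) = (-2399 - 2027)*(-30 + 2256) = -4426*2226 = -9852276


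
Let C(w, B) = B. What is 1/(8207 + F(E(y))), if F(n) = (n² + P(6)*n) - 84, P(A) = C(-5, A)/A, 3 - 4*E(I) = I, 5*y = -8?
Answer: 400/3250189 ≈ 0.00012307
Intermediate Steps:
y = -8/5 (y = (⅕)*(-8) = -8/5 ≈ -1.6000)
E(I) = ¾ - I/4
P(A) = 1 (P(A) = A/A = 1)
F(n) = -84 + n + n² (F(n) = (n² + 1*n) - 84 = (n² + n) - 84 = (n + n²) - 84 = -84 + n + n²)
1/(8207 + F(E(y))) = 1/(8207 + (-84 + (¾ - ¼*(-8/5)) + (¾ - ¼*(-8/5))²)) = 1/(8207 + (-84 + (¾ + ⅖) + (¾ + ⅖)²)) = 1/(8207 + (-84 + 23/20 + (23/20)²)) = 1/(8207 + (-84 + 23/20 + 529/400)) = 1/(8207 - 32611/400) = 1/(3250189/400) = 400/3250189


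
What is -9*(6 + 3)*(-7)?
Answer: 567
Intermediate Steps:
-9*(6 + 3)*(-7) = -81*(-7) = -9*(-63) = 567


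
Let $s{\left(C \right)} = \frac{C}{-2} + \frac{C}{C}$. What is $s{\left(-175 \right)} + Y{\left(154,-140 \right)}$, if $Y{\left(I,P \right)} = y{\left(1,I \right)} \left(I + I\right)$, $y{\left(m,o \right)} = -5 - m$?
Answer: $- \frac{3519}{2} \approx -1759.5$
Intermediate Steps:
$s{\left(C \right)} = 1 - \frac{C}{2}$ ($s{\left(C \right)} = C \left(- \frac{1}{2}\right) + 1 = - \frac{C}{2} + 1 = 1 - \frac{C}{2}$)
$Y{\left(I,P \right)} = - 12 I$ ($Y{\left(I,P \right)} = \left(-5 - 1\right) \left(I + I\right) = \left(-5 - 1\right) 2 I = - 6 \cdot 2 I = - 12 I$)
$s{\left(-175 \right)} + Y{\left(154,-140 \right)} = \left(1 - - \frac{175}{2}\right) - 1848 = \left(1 + \frac{175}{2}\right) - 1848 = \frac{177}{2} - 1848 = - \frac{3519}{2}$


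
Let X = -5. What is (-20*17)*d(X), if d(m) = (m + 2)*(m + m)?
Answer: -10200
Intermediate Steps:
d(m) = 2*m*(2 + m) (d(m) = (2 + m)*(2*m) = 2*m*(2 + m))
(-20*17)*d(X) = (-20*17)*(2*(-5)*(2 - 5)) = -680*(-5)*(-3) = -340*30 = -10200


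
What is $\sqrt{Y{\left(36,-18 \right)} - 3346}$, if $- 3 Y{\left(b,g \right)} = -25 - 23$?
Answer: $3 i \sqrt{370} \approx 57.706 i$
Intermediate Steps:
$Y{\left(b,g \right)} = 16$ ($Y{\left(b,g \right)} = - \frac{-25 - 23}{3} = \left(- \frac{1}{3}\right) \left(-48\right) = 16$)
$\sqrt{Y{\left(36,-18 \right)} - 3346} = \sqrt{16 - 3346} = \sqrt{-3330} = 3 i \sqrt{370}$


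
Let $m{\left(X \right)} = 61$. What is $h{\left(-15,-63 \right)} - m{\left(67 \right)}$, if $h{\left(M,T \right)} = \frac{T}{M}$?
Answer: $- \frac{284}{5} \approx -56.8$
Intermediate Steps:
$h{\left(-15,-63 \right)} - m{\left(67 \right)} = - \frac{63}{-15} - 61 = \left(-63\right) \left(- \frac{1}{15}\right) - 61 = \frac{21}{5} - 61 = - \frac{284}{5}$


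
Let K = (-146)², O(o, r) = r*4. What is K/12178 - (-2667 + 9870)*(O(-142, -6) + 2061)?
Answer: -89340908821/6089 ≈ -1.4673e+7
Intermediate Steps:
O(o, r) = 4*r
K = 21316
K/12178 - (-2667 + 9870)*(O(-142, -6) + 2061) = 21316/12178 - (-2667 + 9870)*(4*(-6) + 2061) = 21316*(1/12178) - 7203*(-24 + 2061) = 10658/6089 - 7203*2037 = 10658/6089 - 1*14672511 = 10658/6089 - 14672511 = -89340908821/6089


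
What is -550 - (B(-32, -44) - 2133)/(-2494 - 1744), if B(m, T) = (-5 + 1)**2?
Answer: -2333017/4238 ≈ -550.50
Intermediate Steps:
B(m, T) = 16 (B(m, T) = (-4)**2 = 16)
-550 - (B(-32, -44) - 2133)/(-2494 - 1744) = -550 - (16 - 2133)/(-2494 - 1744) = -550 - (-2117)/(-4238) = -550 - (-2117)*(-1)/4238 = -550 - 1*2117/4238 = -550 - 2117/4238 = -2333017/4238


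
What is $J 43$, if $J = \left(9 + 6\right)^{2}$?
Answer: $9675$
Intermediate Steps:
$J = 225$ ($J = 15^{2} = 225$)
$J 43 = 225 \cdot 43 = 9675$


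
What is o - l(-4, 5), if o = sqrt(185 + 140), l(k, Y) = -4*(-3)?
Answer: -12 + 5*sqrt(13) ≈ 6.0278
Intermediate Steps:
l(k, Y) = 12
o = 5*sqrt(13) (o = sqrt(325) = 5*sqrt(13) ≈ 18.028)
o - l(-4, 5) = 5*sqrt(13) - 1*12 = 5*sqrt(13) - 12 = -12 + 5*sqrt(13)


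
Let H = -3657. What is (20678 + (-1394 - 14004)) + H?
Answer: 1623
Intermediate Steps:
(20678 + (-1394 - 14004)) + H = (20678 + (-1394 - 14004)) - 3657 = (20678 - 15398) - 3657 = 5280 - 3657 = 1623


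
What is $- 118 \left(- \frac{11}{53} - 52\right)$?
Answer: $\frac{326506}{53} \approx 6160.5$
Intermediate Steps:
$- 118 \left(- \frac{11}{53} - 52\right) = \left(-118\right) \left(- \frac{2767}{53}\right) = \frac{326506}{53}$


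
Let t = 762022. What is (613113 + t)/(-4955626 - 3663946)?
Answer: -1375135/8619572 ≈ -0.15954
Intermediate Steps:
(613113 + t)/(-4955626 - 3663946) = (613113 + 762022)/(-4955626 - 3663946) = 1375135/(-8619572) = 1375135*(-1/8619572) = -1375135/8619572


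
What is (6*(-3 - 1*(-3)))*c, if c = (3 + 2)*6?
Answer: 0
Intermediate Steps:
c = 30 (c = 5*6 = 30)
(6*(-3 - 1*(-3)))*c = (6*(-3 - 1*(-3)))*30 = (6*(-3 + 3))*30 = (6*0)*30 = 0*30 = 0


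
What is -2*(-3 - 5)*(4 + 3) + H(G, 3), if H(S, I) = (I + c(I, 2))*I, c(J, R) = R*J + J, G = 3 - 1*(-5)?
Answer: 148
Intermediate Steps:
G = 8 (G = 3 + 5 = 8)
c(J, R) = J + J*R (c(J, R) = J*R + J = J + J*R)
H(S, I) = 4*I² (H(S, I) = (I + I*(1 + 2))*I = (I + I*3)*I = (I + 3*I)*I = (4*I)*I = 4*I²)
-2*(-3 - 5)*(4 + 3) + H(G, 3) = -2*(-3 - 5)*(4 + 3) + 4*3² = -(-16)*7 + 4*9 = -2*(-56) + 36 = 112 + 36 = 148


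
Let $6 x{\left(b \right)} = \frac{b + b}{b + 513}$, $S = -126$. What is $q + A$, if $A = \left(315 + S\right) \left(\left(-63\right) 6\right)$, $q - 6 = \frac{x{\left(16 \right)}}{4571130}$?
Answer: $- \frac{259112063066572}{3627191655} \approx -71436.0$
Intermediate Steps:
$x{\left(b \right)} = \frac{b}{3 \left(513 + b\right)}$ ($x{\left(b \right)} = \frac{\left(b + b\right) \frac{1}{b + 513}}{6} = \frac{2 b \frac{1}{513 + b}}{6} = \frac{b}{3 \left(513 + b\right)}$)
$q = \frac{21763149938}{3627191655}$ ($q = 6 + \frac{\frac{1}{3} \cdot 16 \frac{1}{513 + 16}}{4571130} = 6 + \frac{1}{3} \cdot 16 \cdot \frac{1}{529} \cdot \frac{1}{4571130} = 6 + \frac{16}{1587} \cdot \frac{1}{4571130} = 6 + \frac{8}{3627191655} = \frac{21763149938}{3627191655} \approx 6.0$)
$A = -71442$ ($A = \left(315 - 126\right) \left(\left(-63\right) 6\right) = 189 \left(-378\right) = -71442$)
$q + A = \frac{21763149938}{3627191655} - 71442 = - \frac{259112063066572}{3627191655}$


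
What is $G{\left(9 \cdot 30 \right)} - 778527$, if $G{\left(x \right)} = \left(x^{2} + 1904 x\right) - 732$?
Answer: $-192279$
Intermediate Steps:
$G{\left(x \right)} = -732 + x^{2} + 1904 x$
$G{\left(9 \cdot 30 \right)} - 778527 = \left(-732 + \left(9 \cdot 30\right)^{2} + 1904 \cdot 9 \cdot 30\right) - 778527 = \left(-732 + 270^{2} + 1904 \cdot 270\right) - 778527 = \left(-732 + 72900 + 514080\right) - 778527 = 586248 - 778527 = -192279$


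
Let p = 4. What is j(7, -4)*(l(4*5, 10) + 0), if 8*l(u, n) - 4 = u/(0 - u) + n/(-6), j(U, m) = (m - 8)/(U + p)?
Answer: -2/11 ≈ -0.18182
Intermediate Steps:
j(U, m) = (-8 + m)/(4 + U) (j(U, m) = (m - 8)/(U + 4) = (-8 + m)/(4 + U))
l(u, n) = 3/8 - n/48 (l(u, n) = ½ + (u/(0 - u) + n/(-6))/8 = ½ + (u/((-u)) + n*(-⅙))/8 = ½ + (u*(-1/u) - n/6)/8 = ½ + (-1 - n/6)/8 = ½ + (-⅛ - n/48) = 3/8 - n/48)
j(7, -4)*(l(4*5, 10) + 0) = ((-8 - 4)/(4 + 7))*((3/8 - 1/48*10) + 0) = (-12/11)*((3/8 - 5/24) + 0) = ((1/11)*(-12))*(⅙ + 0) = -12/11*⅙ = -2/11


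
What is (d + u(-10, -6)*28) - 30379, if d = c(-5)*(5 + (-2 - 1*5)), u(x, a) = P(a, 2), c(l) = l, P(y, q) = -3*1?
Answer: -30453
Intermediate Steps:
P(y, q) = -3
u(x, a) = -3
d = 10 (d = -5*(5 + (-2 - 1*5)) = -5*(5 + (-2 - 5)) = -5*(5 - 7) = -5*(-2) = 10)
(d + u(-10, -6)*28) - 30379 = (10 - 3*28) - 30379 = (10 - 84) - 30379 = -74 - 30379 = -30453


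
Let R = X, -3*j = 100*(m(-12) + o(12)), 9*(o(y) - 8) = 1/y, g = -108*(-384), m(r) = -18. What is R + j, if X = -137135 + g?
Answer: -7721728/81 ≈ -95330.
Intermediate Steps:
g = 41472
o(y) = 8 + 1/(9*y)
j = 26975/81 (j = -100*(-18 + (8 + (⅑)/12))/3 = -100*(-18 + (8 + (⅑)*(1/12)))/3 = -100*(-18 + (8 + 1/108))/3 = -100*(-18 + 865/108)/3 = -100*(-1079)/(3*108) = -⅓*(-26975/27) = 26975/81 ≈ 333.02)
X = -95663 (X = -137135 + 41472 = -95663)
R = -95663
R + j = -95663 + 26975/81 = -7721728/81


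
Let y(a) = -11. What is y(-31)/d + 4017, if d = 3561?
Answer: 14304526/3561 ≈ 4017.0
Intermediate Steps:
y(-31)/d + 4017 = -11/3561 + 4017 = 14304526/3561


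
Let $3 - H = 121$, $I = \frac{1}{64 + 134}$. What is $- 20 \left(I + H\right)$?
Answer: $\frac{233630}{99} \approx 2359.9$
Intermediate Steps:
$I = \frac{1}{198} \approx 0.0050505$
$H = -118$ ($H = 3 - 121 = -118$)
$- 20 \left(I + H\right) = - 20 \left(\frac{1}{198} - 118\right) = \left(-20\right) \left(- \frac{23363}{198}\right) = \frac{233630}{99}$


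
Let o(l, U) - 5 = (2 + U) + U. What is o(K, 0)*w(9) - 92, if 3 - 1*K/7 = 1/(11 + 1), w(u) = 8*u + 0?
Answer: 412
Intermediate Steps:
w(u) = 8*u
K = 245/12 (K = 21 - 7/(11 + 1) = 21 - 7/12 = 245/12 ≈ 20.417)
o(l, U) = 7 + 2*U (o(l, U) = 5 + ((2 + U) + U) = 5 + (2 + 2*U) = 7 + 2*U)
o(K, 0)*w(9) - 92 = (7 + 2*0)*(8*9) - 92 = (7 + 0)*72 - 92 = 7*72 - 92 = 504 - 92 = 412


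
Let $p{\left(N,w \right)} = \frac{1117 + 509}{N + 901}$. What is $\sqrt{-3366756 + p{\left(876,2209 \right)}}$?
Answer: $\frac{i \sqrt{10631300167722}}{1777} \approx 1834.9 i$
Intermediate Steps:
$p{\left(N,w \right)} = \frac{1626}{901 + N}$
$\sqrt{-3366756 + p{\left(876,2209 \right)}} = \sqrt{-3366756 + \frac{1626}{901 + 876}} = \sqrt{-3366756 + \frac{1626}{1777}} = \sqrt{- \frac{5982723786}{1777}} = \frac{i \sqrt{10631300167722}}{1777}$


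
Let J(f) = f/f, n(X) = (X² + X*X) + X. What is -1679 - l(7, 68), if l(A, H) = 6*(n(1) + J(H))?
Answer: -1703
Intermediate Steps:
n(X) = X + 2*X² (n(X) = (X² + X²) + X = 2*X² + X = X + 2*X²)
J(f) = 1
l(A, H) = 24 (l(A, H) = 6*(1*(1 + 2*1) + 1) = 6*(1*(1 + 2) + 1) = 6*(1*3 + 1) = 6*(3 + 1) = 6*4 = 24)
-1679 - l(7, 68) = -1679 - 1*24 = -1679 - 24 = -1703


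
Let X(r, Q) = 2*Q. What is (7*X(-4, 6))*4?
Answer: 336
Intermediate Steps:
(7*X(-4, 6))*4 = (7*(2*6))*4 = (7*12)*4 = 84*4 = 336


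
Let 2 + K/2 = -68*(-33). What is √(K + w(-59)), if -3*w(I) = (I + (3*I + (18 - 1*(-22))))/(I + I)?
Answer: √140461890/177 ≈ 66.958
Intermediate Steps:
w(I) = -(40 + 4*I)/(6*I) (w(I) = -(I + (3*I + (18 - 1*(-22))))/(3*(I + I)) = -(I + (3*I + (18 + 22)))/(3*(2*I)) = -(I + (3*I + 40))*1/(2*I)/3 = -(I + (40 + 3*I))*1/(2*I)/3 = -(40 + 4*I)*1/(2*I)/3 = -(40 + 4*I)/(6*I))
K = 4484 (K = -4 + 2*(-68*(-33)) = -4 + 2*2244 = -4 + 4488 = 4484)
√(K + w(-59)) = √(4484 + (⅔)*(-10 - 1*(-59))/(-59)) = √(4484 + (⅔)*(-1/59)*(-10 + 59)) = √(4484 + (⅔)*(-1/59)*49) = √(4484 - 98/177) = √(793570/177) = √140461890/177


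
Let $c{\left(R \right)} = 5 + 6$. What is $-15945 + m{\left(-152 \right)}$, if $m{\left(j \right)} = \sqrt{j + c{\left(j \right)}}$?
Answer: $-15945 + i \sqrt{141} \approx -15945.0 + 11.874 i$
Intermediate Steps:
$c{\left(R \right)} = 11$
$m{\left(j \right)} = \sqrt{11 + j}$ ($m{\left(j \right)} = \sqrt{j + 11} = \sqrt{11 + j}$)
$-15945 + m{\left(-152 \right)} = -15945 + \sqrt{11 - 152} = -15945 + \sqrt{-141} = -15945 + i \sqrt{141}$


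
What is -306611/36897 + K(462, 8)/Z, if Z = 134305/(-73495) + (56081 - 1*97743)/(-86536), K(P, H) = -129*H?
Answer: 7984937605861553/10528274584821 ≈ 758.43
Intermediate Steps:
Z = -856026879/635996332 (Z = 134305*(-1/73495) + (56081 - 97743)*(-1/86536) = -26861/14699 - 41662*(-1/86536) = -26861/14699 + 20831/43268 = -856026879/635996332 ≈ -1.3460)
-306611/36897 + K(462, 8)/Z = -306611/36897 + (-129*8)/(-856026879/635996332) = -306611*1/36897 - 1032*(-635996332/856026879) = -306611/36897 + 218782738208/285342293 = 7984937605861553/10528274584821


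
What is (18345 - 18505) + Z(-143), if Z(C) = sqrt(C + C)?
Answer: -160 + I*sqrt(286) ≈ -160.0 + 16.912*I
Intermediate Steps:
Z(C) = sqrt(2)*sqrt(C) (Z(C) = sqrt(2*C) = sqrt(2)*sqrt(C))
(18345 - 18505) + Z(-143) = (18345 - 18505) + sqrt(2)*sqrt(-143) = -160 + sqrt(2)*(I*sqrt(143)) = -160 + I*sqrt(286)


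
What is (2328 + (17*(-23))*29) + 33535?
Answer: 24524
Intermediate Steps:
(2328 + (17*(-23))*29) + 33535 = (2328 - 391*29) + 33535 = (2328 - 11339) + 33535 = -9011 + 33535 = 24524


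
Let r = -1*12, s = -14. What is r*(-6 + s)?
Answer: 240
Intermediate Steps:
r = -12
r*(-6 + s) = -12*(-6 - 14) = -12*(-20) = 240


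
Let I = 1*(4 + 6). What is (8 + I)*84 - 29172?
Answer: -27660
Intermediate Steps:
I = 10 (I = 1*10 = 10)
(8 + I)*84 - 29172 = (8 + 10)*84 - 29172 = 18*84 - 29172 = 1512 - 29172 = -27660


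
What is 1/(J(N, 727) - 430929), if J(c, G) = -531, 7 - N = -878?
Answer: -1/431460 ≈ -2.3177e-6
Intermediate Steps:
N = 885 (N = 7 - 1*(-878) = 7 + 878 = 885)
1/(J(N, 727) - 430929) = 1/(-531 - 430929) = 1/(-431460) = -1/431460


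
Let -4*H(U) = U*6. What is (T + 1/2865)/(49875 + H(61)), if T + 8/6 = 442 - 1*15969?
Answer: -9886372/31695495 ≈ -0.31192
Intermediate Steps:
T = -46585/3 (T = -4/3 + (442 - 1*15969) = -4/3 + (442 - 15969) = -4/3 - 15527 = -46585/3 ≈ -15528.)
H(U) = -3*U/2 (H(U) = -U*6/4 = -3*U/2)
(T + 1/2865)/(49875 + H(61)) = (-46585/3 + 1/2865)/(49875 - 3/2*61) = (-46585/3 + 1/2865)/(49875 - 183/2) = -14829558/(955*99567/2) = -14829558/955*2/99567 = -9886372/31695495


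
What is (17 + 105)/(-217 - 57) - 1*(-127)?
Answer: 17338/137 ≈ 126.55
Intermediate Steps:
(17 + 105)/(-217 - 57) - 1*(-127) = 122/(-274) + 127 = 122*(-1/274) + 127 = -61/137 + 127 = 17338/137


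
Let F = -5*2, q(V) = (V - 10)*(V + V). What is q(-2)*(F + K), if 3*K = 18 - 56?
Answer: -1088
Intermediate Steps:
q(V) = 2*V*(-10 + V) (q(V) = (-10 + V)*(2*V) = 2*V*(-10 + V))
K = -38/3 (K = (18 - 56)/3 = (⅓)*(-38) = -38/3 ≈ -12.667)
F = -10
q(-2)*(F + K) = (2*(-2)*(-10 - 2))*(-10 - 38/3) = (2*(-2)*(-12))*(-68/3) = 48*(-68/3) = -1088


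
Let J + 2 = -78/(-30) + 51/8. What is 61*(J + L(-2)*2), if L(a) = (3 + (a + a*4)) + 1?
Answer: -12261/40 ≈ -306.52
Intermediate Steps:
J = 279/40 (J = -2 + (-78/(-30) + 51/8) = -2 + (-78*(-1/30) + 51*(1/8)) = -2 + (13/5 + 51/8) = -2 + 359/40 = 279/40 ≈ 6.9750)
L(a) = 4 + 5*a (L(a) = (3 + (a + 4*a)) + 1 = (3 + 5*a) + 1 = 4 + 5*a)
61*(J + L(-2)*2) = 61*(279/40 + (4 + 5*(-2))*2) = 61*(279/40 + (4 - 10)*2) = 61*(279/40 - 6*2) = 61*(279/40 - 12) = 61*(-201/40) = -12261/40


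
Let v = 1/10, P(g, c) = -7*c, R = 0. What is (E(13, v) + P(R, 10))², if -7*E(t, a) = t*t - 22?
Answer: 8281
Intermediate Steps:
v = ⅒ ≈ 0.10000
E(t, a) = 22/7 - t²/7 (E(t, a) = -(t*t - 22)/7 = -(t² - 22)/7 = -(-22 + t²)/7 = 22/7 - t²/7)
(E(13, v) + P(R, 10))² = ((22/7 - ⅐*13²) - 7*10)² = ((22/7 - ⅐*169) - 70)² = ((22/7 - 169/7) - 70)² = (-21 - 70)² = (-91)² = 8281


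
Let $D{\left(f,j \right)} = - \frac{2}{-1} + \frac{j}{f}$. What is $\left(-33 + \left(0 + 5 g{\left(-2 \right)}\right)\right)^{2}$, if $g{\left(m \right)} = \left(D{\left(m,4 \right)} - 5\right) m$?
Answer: $289$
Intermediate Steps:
$D{\left(f,j \right)} = 2 + \frac{j}{f}$ ($D{\left(f,j \right)} = \left(-2\right) \left(-1\right) + \frac{j}{f} = 2 + \frac{j}{f}$)
$g{\left(m \right)} = m \left(-3 + \frac{4}{m}\right)$ ($g{\left(m \right)} = \left(\left(2 + \frac{4}{m}\right) - 5\right) m = \left(-3 + \frac{4}{m}\right) m = m \left(-3 + \frac{4}{m}\right)$)
$\left(-33 + \left(0 + 5 g{\left(-2 \right)}\right)\right)^{2} = \left(-33 + \left(0 + 5 \left(4 - -6\right)\right)\right)^{2} = \left(-33 + \left(0 + 5 \left(4 + 6\right)\right)\right)^{2} = \left(-33 + \left(0 + 5 \cdot 10\right)\right)^{2} = \left(-33 + \left(0 + 50\right)\right)^{2} = \left(-33 + 50\right)^{2} = 17^{2} = 289$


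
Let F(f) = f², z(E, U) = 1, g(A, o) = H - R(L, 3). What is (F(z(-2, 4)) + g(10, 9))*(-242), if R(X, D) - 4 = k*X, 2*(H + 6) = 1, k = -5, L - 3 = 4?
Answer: -6413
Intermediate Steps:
L = 7 (L = 3 + 4 = 7)
H = -11/2 (H = -6 + (½)*1 = -6 + ½ = -11/2 ≈ -5.5000)
R(X, D) = 4 - 5*X
g(A, o) = 51/2 (g(A, o) = -11/2 - (4 - 5*7) = -11/2 - (4 - 35) = -11/2 - 1*(-31) = -11/2 + 31 = 51/2)
(F(z(-2, 4)) + g(10, 9))*(-242) = (1² + 51/2)*(-242) = (1 + 51/2)*(-242) = (53/2)*(-242) = -6413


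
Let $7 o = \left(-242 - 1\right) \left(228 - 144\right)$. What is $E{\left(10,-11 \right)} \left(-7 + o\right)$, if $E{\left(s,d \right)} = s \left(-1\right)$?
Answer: $29230$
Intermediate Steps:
$E{\left(s,d \right)} = - s$
$o = -2916$ ($o = \frac{\left(-242 - 1\right) \left(228 - 144\right)}{7} = \frac{\left(-243\right) 84}{7} = \frac{1}{7} \left(-20412\right) = -2916$)
$E{\left(10,-11 \right)} \left(-7 + o\right) = \left(-1\right) 10 \left(-7 - 2916\right) = \left(-10\right) \left(-2923\right) = 29230$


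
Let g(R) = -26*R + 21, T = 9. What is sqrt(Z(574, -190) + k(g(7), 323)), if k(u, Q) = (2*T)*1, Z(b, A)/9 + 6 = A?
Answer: 3*I*sqrt(194) ≈ 41.785*I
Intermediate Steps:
Z(b, A) = -54 + 9*A
g(R) = 21 - 26*R
k(u, Q) = 18 (k(u, Q) = (2*9)*1 = 18*1 = 18)
sqrt(Z(574, -190) + k(g(7), 323)) = sqrt((-54 + 9*(-190)) + 18) = sqrt((-54 - 1710) + 18) = sqrt(-1764 + 18) = sqrt(-1746) = 3*I*sqrt(194)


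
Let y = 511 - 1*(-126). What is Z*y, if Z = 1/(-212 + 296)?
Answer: 91/12 ≈ 7.5833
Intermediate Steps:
Z = 1/84 ≈ 0.011905
y = 637 (y = 511 + 126 = 637)
Z*y = (1/84)*637 = 91/12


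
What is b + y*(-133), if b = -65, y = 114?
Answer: -15227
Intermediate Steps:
b + y*(-133) = -65 + 114*(-133) = -65 - 15162 = -15227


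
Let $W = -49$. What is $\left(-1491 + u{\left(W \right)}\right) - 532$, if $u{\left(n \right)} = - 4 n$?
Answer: $-1827$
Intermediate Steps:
$\left(-1491 + u{\left(W \right)}\right) - 532 = \left(-1491 - -196\right) - 532 = \left(-1491 + 196\right) - 532 = -1295 - 532 = -1827$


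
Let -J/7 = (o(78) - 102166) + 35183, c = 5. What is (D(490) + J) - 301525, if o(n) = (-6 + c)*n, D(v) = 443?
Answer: 168345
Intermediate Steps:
o(n) = -n (o(n) = (-6 + 5)*n = -n)
J = 469427 (J = -7*((-1*78 - 102166) + 35183) = -7*((-78 - 102166) + 35183) = -7*(-102244 + 35183) = -7*(-67061) = 469427)
(D(490) + J) - 301525 = (443 + 469427) - 301525 = 469870 - 301525 = 168345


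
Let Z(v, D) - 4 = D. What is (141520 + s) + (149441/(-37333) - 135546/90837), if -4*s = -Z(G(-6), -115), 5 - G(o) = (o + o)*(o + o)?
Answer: 639749853964303/4521623628 ≈ 1.4149e+5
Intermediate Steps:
G(o) = 5 - 4*o² (G(o) = 5 - (o + o)*(o + o) = 5 - 2*o*2*o = 5 - 4*o²)
Z(v, D) = 4 + D
s = -111/4 (s = -(-1)*(4 - 115)/4 = -(-1)*(-111)/4 = -¼*111 = -111/4 ≈ -27.750)
(141520 + s) + (149441/(-37333) - 135546/90837) = (141520 - 111/4) + (149441/(-37333) - 135546/90837) = 565969/4 + (149441*(-1/37333) - 135546*1/90837) = 565969/4 + (-149441/37333 - 45182/30279) = 565969/4 - 6211703645/1130405907 = 639749853964303/4521623628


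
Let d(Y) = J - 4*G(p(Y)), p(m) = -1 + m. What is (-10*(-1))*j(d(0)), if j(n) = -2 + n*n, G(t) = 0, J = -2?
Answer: 20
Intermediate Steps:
d(Y) = -2 (d(Y) = -2 - 4*0 = -2 + 0 = -2)
j(n) = -2 + n**2
(-10*(-1))*j(d(0)) = (-10*(-1))*(-2 + (-2)**2) = 10*(-2 + 4) = 10*2 = 20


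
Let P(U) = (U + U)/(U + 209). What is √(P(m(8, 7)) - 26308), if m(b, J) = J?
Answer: I*√8523771/18 ≈ 162.2*I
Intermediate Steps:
P(U) = 2*U/(209 + U) (P(U) = (2*U)/(209 + U) = 2*U/(209 + U))
√(P(m(8, 7)) - 26308) = √(2*7/(209 + 7) - 26308) = √(2*7/216 - 26308) = √(2*7*(1/216) - 26308) = √(7/108 - 26308) = √(-2841257/108) = I*√8523771/18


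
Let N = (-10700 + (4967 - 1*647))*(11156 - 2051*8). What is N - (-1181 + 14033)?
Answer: 33494908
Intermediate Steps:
N = 33507760 (N = (-10700 + (4967 - 647))*(11156 - 16408) = (-10700 + 4320)*(-5252) = -6380*(-5252) = 33507760)
N - (-1181 + 14033) = 33507760 - (-1181 + 14033) = 33507760 - 1*12852 = 33507760 - 12852 = 33494908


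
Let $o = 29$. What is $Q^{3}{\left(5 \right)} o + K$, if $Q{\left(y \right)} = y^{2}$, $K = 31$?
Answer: $453156$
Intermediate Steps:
$Q^{3}{\left(5 \right)} o + K = \left(5^{2}\right)^{3} \cdot 29 + 31 = 25^{3} \cdot 29 + 31 = 15625 \cdot 29 + 31 = 453125 + 31 = 453156$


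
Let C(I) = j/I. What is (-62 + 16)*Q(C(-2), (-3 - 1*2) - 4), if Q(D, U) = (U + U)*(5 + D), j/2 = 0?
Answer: 4140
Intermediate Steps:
j = 0 (j = 2*0 = 0)
C(I) = 0 (C(I) = 0/I = 0)
Q(D, U) = 2*U*(5 + D) (Q(D, U) = (2*U)*(5 + D) = 2*U*(5 + D))
(-62 + 16)*Q(C(-2), (-3 - 1*2) - 4) = (-62 + 16)*(2*((-3 - 1*2) - 4)*(5 + 0)) = -92*((-3 - 2) - 4)*5 = -92*(-5 - 4)*5 = -92*(-9)*5 = -46*(-90) = 4140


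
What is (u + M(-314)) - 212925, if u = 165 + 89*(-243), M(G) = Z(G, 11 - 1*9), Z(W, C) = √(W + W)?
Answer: -234387 + 2*I*√157 ≈ -2.3439e+5 + 25.06*I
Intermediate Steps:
Z(W, C) = √2*√W (Z(W, C) = √(2*W) = √2*√W)
M(G) = √2*√G
u = -21462 (u = 165 - 21627 = -21462)
(u + M(-314)) - 212925 = (-21462 + √2*√(-314)) - 212925 = (-21462 + √2*(I*√314)) - 212925 = (-21462 + 2*I*√157) - 212925 = -234387 + 2*I*√157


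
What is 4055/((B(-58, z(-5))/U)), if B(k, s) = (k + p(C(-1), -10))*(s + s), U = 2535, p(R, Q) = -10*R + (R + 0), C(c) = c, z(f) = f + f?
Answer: 2055885/196 ≈ 10489.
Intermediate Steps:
z(f) = 2*f
p(R, Q) = -9*R (p(R, Q) = -10*R + R = -9*R)
B(k, s) = 2*s*(9 + k) (B(k, s) = (k - 9*(-1))*(s + s) = (k + 9)*(2*s) = (9 + k)*(2*s) = 2*s*(9 + k))
4055/((B(-58, z(-5))/U)) = 4055/(((2*(2*(-5))*(9 - 58))/2535)) = 4055/(((2*(-10)*(-49))*(1/2535))) = 4055/((980*(1/2535))) = 4055/(196/507) = 4055*(507/196) = 2055885/196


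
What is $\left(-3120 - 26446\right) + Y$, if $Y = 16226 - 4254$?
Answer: $-17594$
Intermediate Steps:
$Y = 11972$
$\left(-3120 - 26446\right) + Y = \left(-3120 - 26446\right) + 11972 = -29566 + 11972 = -17594$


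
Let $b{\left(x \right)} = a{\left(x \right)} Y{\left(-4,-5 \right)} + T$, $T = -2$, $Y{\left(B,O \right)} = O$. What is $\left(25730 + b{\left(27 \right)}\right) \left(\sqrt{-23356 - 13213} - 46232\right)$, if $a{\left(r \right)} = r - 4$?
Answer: $-1184140216 + 25613 i \sqrt{36569} \approx -1.1841 \cdot 10^{9} + 4.898 \cdot 10^{6} i$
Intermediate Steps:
$a{\left(r \right)} = -4 + r$
$b{\left(x \right)} = 18 - 5 x$ ($b{\left(x \right)} = \left(-4 + x\right) \left(-5\right) - 2 = \left(20 - 5 x\right) - 2 = 18 - 5 x$)
$\left(25730 + b{\left(27 \right)}\right) \left(\sqrt{-23356 - 13213} - 46232\right) = \left(25730 + \left(18 - 135\right)\right) \left(\sqrt{-23356 - 13213} - 46232\right) = \left(25730 + \left(18 - 135\right)\right) \left(\sqrt{-36569} - 46232\right) = \left(25730 - 117\right) \left(i \sqrt{36569} - 46232\right) = 25613 \left(-46232 + i \sqrt{36569}\right) = -1184140216 + 25613 i \sqrt{36569}$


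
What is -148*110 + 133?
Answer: -16147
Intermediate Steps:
-148*110 + 133 = -16280 + 133 = -16147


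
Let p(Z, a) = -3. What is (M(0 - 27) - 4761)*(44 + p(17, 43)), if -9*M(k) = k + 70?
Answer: -1758572/9 ≈ -1.9540e+5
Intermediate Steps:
M(k) = -70/9 - k/9 (M(k) = -(k + 70)/9 = -(70 + k)/9 = -70/9 - k/9)
(M(0 - 27) - 4761)*(44 + p(17, 43)) = ((-70/9 - (0 - 27)/9) - 4761)*(44 - 3) = ((-70/9 - ⅑*(-27)) - 4761)*41 = ((-70/9 + 3) - 4761)*41 = (-43/9 - 4761)*41 = -42892/9*41 = -1758572/9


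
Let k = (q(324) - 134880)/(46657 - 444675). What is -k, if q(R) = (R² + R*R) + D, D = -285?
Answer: 74787/398018 ≈ 0.18790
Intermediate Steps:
q(R) = -285 + 2*R² (q(R) = (R² + R*R) - 285 = (R² + R²) - 285 = 2*R² - 285 = -285 + 2*R²)
k = -74787/398018 (k = ((-285 + 2*324²) - 134880)/(46657 - 444675) = ((-285 + 2*104976) - 134880)/(-398018) = ((-285 + 209952) - 134880)*(-1/398018) = (209667 - 134880)*(-1/398018) = 74787*(-1/398018) = -74787/398018 ≈ -0.18790)
-k = -1*(-74787/398018) = 74787/398018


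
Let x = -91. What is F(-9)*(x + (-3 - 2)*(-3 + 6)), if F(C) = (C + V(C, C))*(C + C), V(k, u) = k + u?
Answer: -51516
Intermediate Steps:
F(C) = 6*C**2 (F(C) = (C + (C + C))*(C + C) = (C + 2*C)*(2*C) = (3*C)*(2*C) = 6*C**2)
F(-9)*(x + (-3 - 2)*(-3 + 6)) = (6*(-9)**2)*(-91 + (-3 - 2)*(-3 + 6)) = (6*81)*(-91 - 5*3) = 486*(-91 - 15) = 486*(-106) = -51516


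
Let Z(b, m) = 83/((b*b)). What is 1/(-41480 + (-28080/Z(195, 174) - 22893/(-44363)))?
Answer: -3682129/47520971156801 ≈ -7.7484e-8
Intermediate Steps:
Z(b, m) = 83/b² (Z(b, m) = 83/(b²) = 83/b²)
1/(-41480 + (-28080/Z(195, 174) - 22893/(-44363))) = 1/(-41480 + (-28080/(83/195²) - 22893/(-44363))) = 1/(-41480 + (-28080/(83*(1/38025)) - 22893*(-1/44363))) = 1/(-41480 + (-28080/83/38025 + 22893/44363)) = 1/(-41480 + (-28080*38025/83 + 22893/44363)) = 1/(-41480 + (-1067742000/83 + 22893/44363)) = 1/(-41480 - 47368236445881/3682129) = 1/(-47520971156801/3682129) = -3682129/47520971156801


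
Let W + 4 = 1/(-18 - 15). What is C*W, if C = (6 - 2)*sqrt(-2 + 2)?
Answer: 0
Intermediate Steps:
W = -133/33 (W = -4 + 1/(-18 - 15) = -4 + 1/(-33) = -4 - 1/33 = -133/33 ≈ -4.0303)
C = 0 (C = 4*sqrt(0) = 4*0 = 0)
C*W = 0*(-133/33) = 0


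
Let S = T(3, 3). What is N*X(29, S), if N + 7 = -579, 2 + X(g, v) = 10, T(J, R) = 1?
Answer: -4688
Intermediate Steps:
S = 1
X(g, v) = 8 (X(g, v) = -2 + 10 = 8)
N = -586 (N = -7 - 579 = -586)
N*X(29, S) = -586*8 = -4688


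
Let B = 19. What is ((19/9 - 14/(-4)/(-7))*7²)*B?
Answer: 26999/18 ≈ 1499.9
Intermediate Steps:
((19/9 - 14/(-4)/(-7))*7²)*B = ((19/9 - 14/(-4)/(-7))*7²)*19 = ((19*(⅑) - 14*(-¼)*(-⅐))*49)*19 = ((19/9 + (7/2)*(-⅐))*49)*19 = ((19/9 - ½)*49)*19 = ((29/18)*49)*19 = (1421/18)*19 = 26999/18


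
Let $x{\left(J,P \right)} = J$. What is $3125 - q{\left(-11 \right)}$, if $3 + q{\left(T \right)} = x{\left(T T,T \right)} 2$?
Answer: $2886$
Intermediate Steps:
$q{\left(T \right)} = -3 + 2 T^{2}$ ($q{\left(T \right)} = -3 + T T 2 = -3 + T^{2} \cdot 2 = -3 + 2 T^{2}$)
$3125 - q{\left(-11 \right)} = 3125 - \left(-3 + 2 \left(-11\right)^{2}\right) = 3125 - \left(-3 + 2 \cdot 121\right) = 3125 - \left(-3 + 242\right) = 3125 - 239 = 2886$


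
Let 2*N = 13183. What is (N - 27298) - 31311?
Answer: -104035/2 ≈ -52018.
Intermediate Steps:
N = 13183/2 (N = (1/2)*13183 = 13183/2 ≈ 6591.5)
(N - 27298) - 31311 = (13183/2 - 27298) - 31311 = -41413/2 - 31311 = -104035/2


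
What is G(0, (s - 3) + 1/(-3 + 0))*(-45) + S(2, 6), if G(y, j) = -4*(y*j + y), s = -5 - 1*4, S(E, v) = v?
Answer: 6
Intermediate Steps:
s = -9 (s = -5 - 4 = -9)
G(y, j) = -4*y - 4*j*y (G(y, j) = -4*(j*y + y) = -4*(y + j*y) = -4*y - 4*j*y)
G(0, (s - 3) + 1/(-3 + 0))*(-45) + S(2, 6) = -4*0*(1 + ((-9 - 3) + 1/(-3 + 0)))*(-45) + 6 = -4*0*(1 + (-12 + 1/(-3)))*(-45) + 6 = -4*0*(1 + (-12 - ⅓))*(-45) + 6 = -4*0*(1 - 37/3)*(-45) + 6 = -4*0*(-34/3)*(-45) + 6 = 0*(-45) + 6 = 0 + 6 = 6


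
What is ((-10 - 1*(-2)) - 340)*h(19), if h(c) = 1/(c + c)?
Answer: -174/19 ≈ -9.1579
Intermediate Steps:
h(c) = 1/(2*c)
((-10 - 1*(-2)) - 340)*h(19) = ((-10 - 1*(-2)) - 340)*((½)/19) = ((-10 + 2) - 340)*((½)*(1/19)) = (-8 - 340)*(1/38) = -348*1/38 = -174/19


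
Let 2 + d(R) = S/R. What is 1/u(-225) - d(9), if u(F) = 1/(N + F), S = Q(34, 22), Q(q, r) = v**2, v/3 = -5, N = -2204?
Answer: -2452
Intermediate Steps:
v = -15 (v = 3*(-5) = -15)
Q(q, r) = 225 (Q(q, r) = (-15)**2 = 225)
S = 225
u(F) = 1/(-2204 + F)
d(R) = -2 + 225/R
1/u(-225) - d(9) = 1/(1/(-2204 - 225)) - (-2 + 225/9) = 1/(1/(-2429)) - (-2 + 225*(1/9)) = 1/(-1/2429) - (-2 + 25) = -2429 - 1*23 = -2429 - 23 = -2452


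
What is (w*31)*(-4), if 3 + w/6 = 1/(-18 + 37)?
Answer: 41664/19 ≈ 2192.8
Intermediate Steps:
w = -336/19 (w = -18 + 6/(-18 + 37) = -18 + 6/19 = -336/19 ≈ -17.684)
(w*31)*(-4) = -336/19*31*(-4) = -10416/19*(-4) = 41664/19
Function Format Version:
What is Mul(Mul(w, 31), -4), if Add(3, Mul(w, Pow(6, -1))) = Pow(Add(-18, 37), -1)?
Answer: Rational(41664, 19) ≈ 2192.8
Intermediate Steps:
w = Rational(-336, 19) (w = Add(-18, Mul(6, Pow(Add(-18, 37), -1))) = Add(-18, Mul(6, Pow(19, -1))) = Add(-18, Mul(6, Rational(1, 19))) = Add(-18, Rational(6, 19)) = Rational(-336, 19) ≈ -17.684)
Mul(Mul(w, 31), -4) = Mul(Mul(Rational(-336, 19), 31), -4) = Mul(Rational(-10416, 19), -4) = Rational(41664, 19)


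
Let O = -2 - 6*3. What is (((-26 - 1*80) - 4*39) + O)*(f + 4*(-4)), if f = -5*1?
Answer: 5922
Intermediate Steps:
O = -20 (O = -2 - 18 = -20)
f = -5
(((-26 - 1*80) - 4*39) + O)*(f + 4*(-4)) = (((-26 - 1*80) - 4*39) - 20)*(-5 + 4*(-4)) = (((-26 - 80) - 156) - 20)*(-5 - 16) = ((-106 - 156) - 20)*(-21) = (-262 - 20)*(-21) = -282*(-21) = 5922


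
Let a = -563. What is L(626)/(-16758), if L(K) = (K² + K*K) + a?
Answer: -87021/1862 ≈ -46.735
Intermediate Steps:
L(K) = -563 + 2*K² (L(K) = (K² + K*K) - 563 = (K² + K²) - 563 = 2*K² - 563 = -563 + 2*K²)
L(626)/(-16758) = (-563 + 2*626²)/(-16758) = (-563 + 2*391876)*(-1/16758) = (-563 + 783752)*(-1/16758) = 783189*(-1/16758) = -87021/1862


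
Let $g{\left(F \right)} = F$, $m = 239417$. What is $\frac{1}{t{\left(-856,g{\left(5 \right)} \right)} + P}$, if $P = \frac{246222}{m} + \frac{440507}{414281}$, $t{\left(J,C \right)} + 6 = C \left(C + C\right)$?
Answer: $\frac{99185914177}{4571650184589} \approx 0.021696$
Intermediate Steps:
$t{\left(J,C \right)} = -6 + 2 C^{2}$ ($t{\left(J,C \right)} = -6 + C \left(C + C\right) = -6 + C 2 C = -6 + 2 C^{2}$)
$P = \frac{207469960801}{99185914177}$ ($P = \frac{246222}{239417} + \frac{440507}{414281} = \frac{207469960801}{99185914177} \approx 2.0917$)
$\frac{1}{t{\left(-856,g{\left(5 \right)} \right)} + P} = \frac{1}{\left(-6 + 2 \cdot 5^{2}\right) + \frac{207469960801}{99185914177}} = \frac{1}{\left(-6 + 2 \cdot 25\right) + \frac{207469960801}{99185914177}} = \frac{1}{\left(-6 + 50\right) + \frac{207469960801}{99185914177}} = \frac{1}{44 + \frac{207469960801}{99185914177}} = \frac{1}{\frac{4571650184589}{99185914177}} = \frac{99185914177}{4571650184589}$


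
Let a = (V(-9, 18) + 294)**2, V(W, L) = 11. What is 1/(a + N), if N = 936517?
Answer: 1/1029542 ≈ 9.7131e-7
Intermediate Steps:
a = 93025 (a = (11 + 294)**2 = 305**2 = 93025)
1/(a + N) = 1/(93025 + 936517) = 1/1029542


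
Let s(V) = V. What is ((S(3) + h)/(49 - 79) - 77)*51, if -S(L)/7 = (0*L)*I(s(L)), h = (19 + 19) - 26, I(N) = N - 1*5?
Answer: -19737/5 ≈ -3947.4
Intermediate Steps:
I(N) = -5 + N (I(N) = N - 5 = -5 + N)
h = 12 (h = 38 - 26 = 12)
S(L) = 0 (S(L) = -7*0*L*(-5 + L) = -0*(-5 + L) = -7*0 = 0)
((S(3) + h)/(49 - 79) - 77)*51 = ((0 + 12)/(49 - 79) - 77)*51 = (12/(-30) - 77)*51 = (12*(-1/30) - 77)*51 = (-⅖ - 77)*51 = -387/5*51 = -19737/5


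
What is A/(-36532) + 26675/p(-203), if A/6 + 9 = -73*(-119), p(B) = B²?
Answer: -292794778/376361797 ≈ -0.77796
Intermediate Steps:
A = 52068 (A = -54 + 6*(-73*(-119)) = -54 + 6*8687 = -54 + 52122 = 52068)
A/(-36532) + 26675/p(-203) = 52068/(-36532) + 26675/((-203)²) = 52068*(-1/36532) + 26675/41209 = -13017/9133 + 26675*(1/41209) = -13017/9133 + 26675/41209 = -292794778/376361797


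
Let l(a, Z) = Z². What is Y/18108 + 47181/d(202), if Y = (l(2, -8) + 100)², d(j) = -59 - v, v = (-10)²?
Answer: -70839757/239931 ≈ -295.25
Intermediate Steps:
v = 100
d(j) = -159 (d(j) = -59 - 1*100 = -59 - 100 = -159)
Y = 26896 (Y = ((-8)² + 100)² = (64 + 100)² = 164² = 26896)
Y/18108 + 47181/d(202) = 26896/18108 + 47181/(-159) = 26896*(1/18108) + 47181*(-1/159) = 6724/4527 - 15727/53 = -70839757/239931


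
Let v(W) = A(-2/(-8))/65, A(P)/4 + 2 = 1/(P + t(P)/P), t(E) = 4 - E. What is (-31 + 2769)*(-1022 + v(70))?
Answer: -11096298076/3965 ≈ -2.7986e+6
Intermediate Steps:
A(P) = -8 + 4/(P + (4 - P)/P)
v(W) = -472/3965 (v(W) = (4*(-8 - 2*(-2/(-8))² + 3*(-2/(-8)))/(4 + (-2/(-8))² - (-2)/(-8)))/65 = (4*(-8 - 2*(-2*(-⅛))² + 3*(-2*(-⅛)))/(4 + (-2*(-⅛))² - (-2)*(-1)/8))*(1/65) = (4*(-8 - 2*(¼)² + 3*(¼))/(4 + (¼)² - 1*¼))*(1/65) = (4*(-8 - 2*1/16 + ¾)/(4 + 1/16 - ¼))*(1/65) = (4*(-8 - ⅛ + ¾)/(61/16))*(1/65) = (4*(16/61)*(-59/8))*(1/65) = -472/61*1/65 = -472/3965)
(-31 + 2769)*(-1022 + v(70)) = (-31 + 2769)*(-1022 - 472/3965) = 2738*(-4052702/3965) = -11096298076/3965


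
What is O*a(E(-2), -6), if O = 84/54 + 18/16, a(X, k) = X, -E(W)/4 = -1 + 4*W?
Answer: 193/2 ≈ 96.500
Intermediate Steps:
E(W) = 4 - 16*W (E(W) = -4*(-1 + 4*W) = 4 - 16*W)
O = 193/72 (O = 84*(1/54) + 18*(1/16) = 14/9 + 9/8 = 193/72 ≈ 2.6806)
O*a(E(-2), -6) = 193*(4 - 16*(-2))/72 = 193*(4 + 32)/72 = (193/72)*36 = 193/2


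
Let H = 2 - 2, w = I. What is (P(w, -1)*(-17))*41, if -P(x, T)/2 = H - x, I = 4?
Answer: -5576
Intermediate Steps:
w = 4
H = 0
P(x, T) = 2*x (P(x, T) = -2*(0 - x) = -(-2)*x = 2*x)
(P(w, -1)*(-17))*41 = ((2*4)*(-17))*41 = (8*(-17))*41 = -136*41 = -5576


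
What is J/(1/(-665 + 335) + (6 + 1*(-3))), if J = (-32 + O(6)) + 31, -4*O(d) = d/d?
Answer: -825/1978 ≈ -0.41709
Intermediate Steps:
O(d) = -1/4 (O(d) = -d/(4*d) = -1/4*1 = -1/4)
J = -5/4 (J = (-32 - 1/4) + 31 = -129/4 + 31 = -5/4 ≈ -1.2500)
J/(1/(-665 + 335) + (6 + 1*(-3))) = -5/(4*(1/(-665 + 335) + (6 + 1*(-3)))) = -5/(4*(1/(-330) + (6 - 3))) = -5/(4*(-1/330 + 3)) = -5/(4*989/330) = -5/4*330/989 = -825/1978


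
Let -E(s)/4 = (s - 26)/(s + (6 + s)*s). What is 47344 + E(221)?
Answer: 15292107/323 ≈ 47344.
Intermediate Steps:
E(s) = -4*(-26 + s)/(s + s*(6 + s)) (E(s) = -4*(s - 26)/(s + (6 + s)*s) = -4*(-26 + s)/(s + s*(6 + s)))
47344 + E(221) = 47344 + 4*(26 - 1*221)/(221*(7 + 221)) = 47344 + 4*(1/221)*(26 - 221)/228 = 47344 + 4*(1/221)*(1/228)*(-195) = 47344 - 5/323 = 15292107/323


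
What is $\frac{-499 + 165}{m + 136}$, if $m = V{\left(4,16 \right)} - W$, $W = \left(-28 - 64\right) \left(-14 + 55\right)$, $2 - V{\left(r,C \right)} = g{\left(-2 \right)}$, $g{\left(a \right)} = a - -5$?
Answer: $- \frac{334}{3907} \approx -0.085488$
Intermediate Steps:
$g{\left(a \right)} = 5 + a$ ($g{\left(a \right)} = a + 5 = 5 + a$)
$V{\left(r,C \right)} = -1$ ($V{\left(r,C \right)} = 2 - \left(5 - 2\right) = 2 - 3 = -1$)
$W = -3772$ ($W = \left(-92\right) 41 = -3772$)
$m = 3771$ ($m = -1 - -3772 = -1 + 3772 = 3771$)
$\frac{-499 + 165}{m + 136} = \frac{-499 + 165}{3771 + 136} = - \frac{334}{3907}$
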